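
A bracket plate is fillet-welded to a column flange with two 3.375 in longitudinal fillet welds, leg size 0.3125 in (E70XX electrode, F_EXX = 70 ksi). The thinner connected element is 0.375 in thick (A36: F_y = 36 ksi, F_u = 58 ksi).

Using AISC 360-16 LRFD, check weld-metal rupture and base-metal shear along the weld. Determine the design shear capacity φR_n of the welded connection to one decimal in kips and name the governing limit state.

47.0 kips (weld metal governs)

Weld metal: throat = 0.707×0.3125 = 0.22094 in, L = 2×3.375 = 6.75 in. φR_n = 0.75 × 0.6 × 70 × 0.22094 × 6.75 = 47.0 kips.
Base metal shear (0.375 in plate): yield φR_n = 1.0×0.6×36×0.375×6.75 = 54.7 kips; rupture φR_n = 0.75×0.6×58×0.375×6.75 = 66.1 kips; take 54.7 kips (yield).
Governing: min(47.0, 54.7) = 47.0 kips → weld metal.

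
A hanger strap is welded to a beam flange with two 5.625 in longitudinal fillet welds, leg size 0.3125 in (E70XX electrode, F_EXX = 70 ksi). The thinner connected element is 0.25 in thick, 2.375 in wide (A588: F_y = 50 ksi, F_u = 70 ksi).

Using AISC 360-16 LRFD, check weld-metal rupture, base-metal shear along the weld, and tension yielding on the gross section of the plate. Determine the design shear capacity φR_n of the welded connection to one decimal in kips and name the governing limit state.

Weld metal: throat = 0.707×0.3125 = 0.22094 in, L = 2×5.625 = 11.25 in. φR_n = 0.75 × 0.6 × 70 × 0.22094 × 11.25 = 78.3 kips.
Base metal shear (0.25 in plate): yield φR_n = 1.0×0.6×50×0.25×11.25 = 84.4 kips; rupture φR_n = 0.75×0.6×70×0.25×11.25 = 88.6 kips; take 84.4 kips (yield).
Tension yield (gross): A_g = 2.375×0.25 = 0.59375 in². φR_n = 0.90 × 50 × 0.59375 = 26.7 kips.
Governing: min(78.3, 84.4, 26.7) = 26.7 kips → gross-section yield.

26.7 kips (gross-section yield governs)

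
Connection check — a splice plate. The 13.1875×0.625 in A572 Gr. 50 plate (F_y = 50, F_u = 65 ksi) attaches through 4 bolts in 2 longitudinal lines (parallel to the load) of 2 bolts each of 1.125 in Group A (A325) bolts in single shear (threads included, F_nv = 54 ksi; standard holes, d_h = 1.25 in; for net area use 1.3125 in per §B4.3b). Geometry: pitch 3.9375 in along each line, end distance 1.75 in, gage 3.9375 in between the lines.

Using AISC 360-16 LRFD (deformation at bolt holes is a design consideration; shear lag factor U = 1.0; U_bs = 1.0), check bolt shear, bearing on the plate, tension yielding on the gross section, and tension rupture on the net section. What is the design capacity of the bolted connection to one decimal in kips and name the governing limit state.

161.0 kips (bolt shear governs)

Bolt shear: A_b = π(1.125)²/4 = 0.99402 in². φR_n = 0.75 × 54 × 0.99402 × 4 × 1 = 161.0 kips.
Bearing (0.625 in plate, F_u = 65 ksi): end bolts L_c = 1.75 − 1.25/2 = 1.125, R_n = min(1.2×1.125×0.625×65, 2.4×1.125×0.625×65) = 54.844 kips/bolt; interior L_c = 3.9375 − 1.25 = 2.6875, R_n = 109.69 kips/bolt. φR_n = 0.75 × (2×54.844 + 2×109.69) = 246.8 kips.
Tension yield (gross): A_g = 13.1875×0.625 = 8.2422 in². φR_n = 0.90 × 50 × 8.2422 = 370.9 kips.
Tension rupture (net): A_n = (13.1875 − 2×1.3125)×0.625 = 6.6016 in² (U = 1.0, A_e = A_n). φR_n = 0.75 × 65 × 6.6016 = 321.8 kips.
Governing: min(161.0, 246.8, 370.9, 321.8) = 161.0 kips → bolt shear.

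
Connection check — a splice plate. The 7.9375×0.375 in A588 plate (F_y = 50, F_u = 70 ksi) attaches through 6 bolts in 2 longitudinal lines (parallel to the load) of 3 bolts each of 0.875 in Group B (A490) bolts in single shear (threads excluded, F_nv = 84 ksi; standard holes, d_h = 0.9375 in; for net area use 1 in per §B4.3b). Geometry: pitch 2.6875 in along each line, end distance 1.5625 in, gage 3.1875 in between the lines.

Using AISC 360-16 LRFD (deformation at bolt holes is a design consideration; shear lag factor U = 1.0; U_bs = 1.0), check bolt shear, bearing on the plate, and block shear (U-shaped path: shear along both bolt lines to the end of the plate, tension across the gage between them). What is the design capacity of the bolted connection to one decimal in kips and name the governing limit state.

147.9 kips (block shear governs)

Bolt shear: A_b = π(0.875)²/4 = 0.60132 in². φR_n = 0.75 × 84 × 0.60132 × 6 × 1 = 227.3 kips.
Bearing (0.375 in plate, F_u = 70 ksi): end bolts L_c = 1.5625 − 0.9375/2 = 1.09375, R_n = min(1.2×1.09375×0.375×70, 2.4×0.875×0.375×70) = 34.453 kips/bolt; interior L_c = 2.6875 − 0.9375 = 1.75, R_n = 55.125 kips/bolt. φR_n = 0.75 × (2×34.453 + 4×55.125) = 217.1 kips.
Block shear: shear path 2×[1.5625+2×2.6875] = 2×6.9375 in, A_gv = 5.2031, A_nv = 2×(6.9375 − 2.5×1)×0.375 = 3.3281 in²; tension across gage: (3.1875 − 1×1)×0.375 = 0.82031 in². R_n = min(0.6×70×3.3281, 0.6×50×5.2031) + 1.0×70×0.82031 = min(139.78, 156.09) + 57.422 = 197.2 kips. φR_n = 0.75 × 197.2 = 147.9 kips.
Governing: min(227.3, 217.1, 147.9) = 147.9 kips → block shear.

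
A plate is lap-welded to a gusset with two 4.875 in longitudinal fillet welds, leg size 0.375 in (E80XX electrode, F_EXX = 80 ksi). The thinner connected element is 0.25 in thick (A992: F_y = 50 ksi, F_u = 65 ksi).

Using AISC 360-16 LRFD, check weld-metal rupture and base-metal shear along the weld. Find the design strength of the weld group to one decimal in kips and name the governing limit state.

71.3 kips (base-metal shear governs)

Weld metal: throat = 0.707×0.375 = 0.26513 in, L = 2×4.875 = 9.75 in. φR_n = 0.75 × 0.6 × 80 × 0.26513 × 9.75 = 93.1 kips.
Base metal shear (0.25 in plate): yield φR_n = 1.0×0.6×50×0.25×9.75 = 73.1 kips; rupture φR_n = 0.75×0.6×65×0.25×9.75 = 71.3 kips; take 71.3 kips (rupture).
Governing: min(93.1, 71.3) = 71.3 kips → base-metal shear.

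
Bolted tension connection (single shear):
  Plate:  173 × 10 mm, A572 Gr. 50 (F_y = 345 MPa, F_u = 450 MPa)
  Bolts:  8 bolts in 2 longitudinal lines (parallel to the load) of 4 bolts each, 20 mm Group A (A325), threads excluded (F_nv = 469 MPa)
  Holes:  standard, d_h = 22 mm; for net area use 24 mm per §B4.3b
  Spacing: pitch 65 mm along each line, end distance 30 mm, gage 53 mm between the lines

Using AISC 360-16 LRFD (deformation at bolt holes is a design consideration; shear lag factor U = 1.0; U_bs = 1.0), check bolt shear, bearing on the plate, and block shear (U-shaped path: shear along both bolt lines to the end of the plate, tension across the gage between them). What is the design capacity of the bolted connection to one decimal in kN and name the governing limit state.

668.9 kN (block shear governs)

Bolt shear: A_b = π(20)²/4 = 314.16 mm². φR_n = 0.75 × 469 × 314.16 × 8 × 1 = 884.0 kN.
Bearing (10 mm plate, F_u = 450 MPa): end bolts L_c = 30 − 22/2 = 19, R_n = min(1.2×19×10×450, 2.4×20×10×450) = 102.6 kN/bolt; interior L_c = 65 − 22 = 43, R_n = 216 kN/bolt. φR_n = 0.75 × (2×102.6 + 6×216) = 1125.9 kN.
Block shear: shear path 2×[30+3×65] = 2×225 mm, A_gv = 4500, A_nv = 2×(225 − 3.5×24)×10 = 2820 mm²; tension across gage: (53 − 1×24)×10 = 290 mm². R_n = min(0.6×450×2820, 0.6×345×4500) + 1.0×450×290 = min(761.4, 931.5) + 130.5 = 891.9 kN. φR_n = 0.75 × 891.9 = 668.9 kN.
Governing: min(884.0, 1125.9, 668.9) = 668.9 kN → block shear.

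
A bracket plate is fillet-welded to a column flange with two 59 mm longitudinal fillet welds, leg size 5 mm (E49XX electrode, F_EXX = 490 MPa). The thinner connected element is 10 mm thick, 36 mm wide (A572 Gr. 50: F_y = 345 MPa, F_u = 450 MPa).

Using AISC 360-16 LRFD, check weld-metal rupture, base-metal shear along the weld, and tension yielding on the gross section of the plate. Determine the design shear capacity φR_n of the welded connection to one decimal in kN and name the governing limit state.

Weld metal: throat = 0.707×5 = 3.535 mm, L = 2×59 = 118 mm. φR_n = 0.75 × 0.6 × 490 × 3.535 × 118 = 92.0 kN.
Base metal shear (10 mm plate): yield φR_n = 1.0×0.6×345×10×118 = 244.3 kN; rupture φR_n = 0.75×0.6×450×10×118 = 239.0 kN; take 239.0 kN (rupture).
Tension yield (gross): A_g = 36×10 = 360 mm². φR_n = 0.90 × 345 × 360 = 111.8 kN.
Governing: min(92.0, 239.0, 111.8) = 92.0 kN → weld metal.

92.0 kN (weld metal governs)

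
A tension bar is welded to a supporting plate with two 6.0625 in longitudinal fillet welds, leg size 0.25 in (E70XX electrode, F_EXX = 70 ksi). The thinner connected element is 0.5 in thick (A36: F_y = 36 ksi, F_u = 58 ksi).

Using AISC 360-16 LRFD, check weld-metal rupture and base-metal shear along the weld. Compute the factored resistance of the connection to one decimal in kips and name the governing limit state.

67.5 kips (weld metal governs)

Weld metal: throat = 0.707×0.25 = 0.17675 in, L = 2×6.0625 = 12.125 in. φR_n = 0.75 × 0.6 × 70 × 0.17675 × 12.125 = 67.5 kips.
Base metal shear (0.5 in plate): yield φR_n = 1.0×0.6×36×0.5×12.125 = 131.0 kips; rupture φR_n = 0.75×0.6×58×0.5×12.125 = 158.2 kips; take 131.0 kips (yield).
Governing: min(67.5, 131.0) = 67.5 kips → weld metal.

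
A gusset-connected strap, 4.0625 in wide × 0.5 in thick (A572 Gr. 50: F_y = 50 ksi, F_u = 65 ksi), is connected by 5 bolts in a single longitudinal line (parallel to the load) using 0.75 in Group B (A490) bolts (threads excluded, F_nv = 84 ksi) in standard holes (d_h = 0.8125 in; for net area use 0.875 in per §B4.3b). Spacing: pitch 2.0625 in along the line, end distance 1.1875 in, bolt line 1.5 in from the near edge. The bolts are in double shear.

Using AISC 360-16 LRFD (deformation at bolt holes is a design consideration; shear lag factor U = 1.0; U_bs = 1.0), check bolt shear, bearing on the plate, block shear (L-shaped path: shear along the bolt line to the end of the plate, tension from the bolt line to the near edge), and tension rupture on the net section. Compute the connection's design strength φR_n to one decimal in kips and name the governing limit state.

77.7 kips (net-section rupture governs)

Bolt shear: A_b = π(0.75)²/4 = 0.44179 in². φR_n = 0.75 × 84 × 0.44179 × 5 × 2 = 278.3 kips.
Bearing (0.5 in plate, F_u = 65 ksi): end bolts L_c = 1.1875 − 0.8125/2 = 0.78125, R_n = min(1.2×0.78125×0.5×65, 2.4×0.75×0.5×65) = 30.469 kips/bolt; interior L_c = 2.0625 − 0.8125 = 1.25, R_n = 48.75 kips/bolt. φR_n = 0.75 × (1×30.469 + 4×48.75) = 169.1 kips.
Block shear: shear path 1×[1.1875+4×2.0625] = 1×9.4375 in, A_gv = 4.7188, A_nv = 1×(9.4375 − 4.5×0.875)×0.5 = 2.75 in²; tension to near edge: (1.5 − 0.5×0.875)×0.5 = 0.53125 in². R_n = min(0.6×65×2.75, 0.6×50×4.7188) + 1.0×65×0.53125 = min(107.25, 141.56) + 34.531 = 141.78 kips. φR_n = 0.75 × 141.78 = 106.3 kips.
Tension rupture (net): A_n = (4.0625 − 1×0.875)×0.5 = 1.5938 in² (U = 1.0, A_e = A_n). φR_n = 0.75 × 65 × 1.5938 = 77.7 kips.
Governing: min(278.3, 169.1, 106.3, 77.7) = 77.7 kips → net-section rupture.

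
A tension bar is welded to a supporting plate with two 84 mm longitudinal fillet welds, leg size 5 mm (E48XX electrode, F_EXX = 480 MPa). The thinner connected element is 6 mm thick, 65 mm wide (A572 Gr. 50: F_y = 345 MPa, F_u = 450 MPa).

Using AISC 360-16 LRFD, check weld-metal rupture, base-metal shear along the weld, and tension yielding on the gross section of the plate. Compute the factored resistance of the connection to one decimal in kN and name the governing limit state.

121.1 kN (gross-section yield governs)

Weld metal: throat = 0.707×5 = 3.535 mm, L = 2×84 = 168 mm. φR_n = 0.75 × 0.6 × 480 × 3.535 × 168 = 128.3 kN.
Base metal shear (6 mm plate): yield φR_n = 1.0×0.6×345×6×168 = 208.7 kN; rupture φR_n = 0.75×0.6×450×6×168 = 204.1 kN; take 204.1 kN (rupture).
Tension yield (gross): A_g = 65×6 = 390 mm². φR_n = 0.90 × 345 × 390 = 121.1 kN.
Governing: min(128.3, 204.1, 121.1) = 121.1 kN → gross-section yield.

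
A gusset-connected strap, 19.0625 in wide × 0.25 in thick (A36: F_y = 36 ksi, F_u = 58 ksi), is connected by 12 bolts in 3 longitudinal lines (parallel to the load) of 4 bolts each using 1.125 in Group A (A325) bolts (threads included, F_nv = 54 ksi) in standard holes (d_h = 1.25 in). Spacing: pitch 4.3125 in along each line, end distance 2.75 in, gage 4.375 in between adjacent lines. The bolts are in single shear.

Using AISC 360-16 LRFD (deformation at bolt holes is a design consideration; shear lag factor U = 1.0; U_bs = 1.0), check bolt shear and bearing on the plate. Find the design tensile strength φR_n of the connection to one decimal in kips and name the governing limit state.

Bolt shear: A_b = π(1.125)²/4 = 0.99402 in². φR_n = 0.75 × 54 × 0.99402 × 12 × 1 = 483.1 kips.
Bearing (0.25 in plate, F_u = 58 ksi): end bolts L_c = 2.75 − 1.25/2 = 2.125, R_n = min(1.2×2.125×0.25×58, 2.4×1.125×0.25×58) = 36.975 kips/bolt; interior L_c = 4.3125 − 1.25 = 3.0625, R_n = 39.15 kips/bolt. φR_n = 0.75 × (3×36.975 + 9×39.15) = 347.5 kips.
Governing: min(483.1, 347.5) = 347.5 kips → bearing.

347.5 kips (bearing governs)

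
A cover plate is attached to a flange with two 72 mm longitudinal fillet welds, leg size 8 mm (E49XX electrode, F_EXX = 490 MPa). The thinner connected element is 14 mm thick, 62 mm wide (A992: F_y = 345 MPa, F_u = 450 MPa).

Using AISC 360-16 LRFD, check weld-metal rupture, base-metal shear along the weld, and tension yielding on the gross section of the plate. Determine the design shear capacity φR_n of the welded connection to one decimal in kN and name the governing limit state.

179.6 kN (weld metal governs)

Weld metal: throat = 0.707×8 = 5.656 mm, L = 2×72 = 144 mm. φR_n = 0.75 × 0.6 × 490 × 5.656 × 144 = 179.6 kN.
Base metal shear (14 mm plate): yield φR_n = 1.0×0.6×345×14×144 = 417.3 kN; rupture φR_n = 0.75×0.6×450×14×144 = 408.2 kN; take 408.2 kN (rupture).
Tension yield (gross): A_g = 62×14 = 868 mm². φR_n = 0.90 × 345 × 868 = 269.5 kN.
Governing: min(179.6, 408.2, 269.5) = 179.6 kN → weld metal.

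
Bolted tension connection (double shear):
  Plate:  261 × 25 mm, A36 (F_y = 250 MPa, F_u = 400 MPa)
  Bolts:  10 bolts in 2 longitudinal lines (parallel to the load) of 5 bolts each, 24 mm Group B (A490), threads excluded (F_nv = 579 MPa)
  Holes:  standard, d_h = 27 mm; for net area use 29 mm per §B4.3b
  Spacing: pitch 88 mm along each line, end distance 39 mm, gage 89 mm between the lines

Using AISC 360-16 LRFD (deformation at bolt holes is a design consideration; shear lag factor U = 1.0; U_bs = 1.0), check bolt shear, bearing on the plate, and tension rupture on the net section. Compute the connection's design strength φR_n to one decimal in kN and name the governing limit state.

1522.5 kN (net-section rupture governs)

Bolt shear: A_b = π(24)²/4 = 452.39 mm². φR_n = 0.75 × 579 × 452.39 × 10 × 2 = 3929.0 kN.
Bearing (25 mm plate, F_u = 400 MPa): end bolts L_c = 39 − 27/2 = 25.5, R_n = min(1.2×25.5×25×400, 2.4×24×25×400) = 306 kN/bolt; interior L_c = 88 − 27 = 61, R_n = 576 kN/bolt. φR_n = 0.75 × (2×306 + 8×576) = 3915.0 kN.
Tension rupture (net): A_n = (261 − 2×29)×25 = 5075 mm² (U = 1.0, A_e = A_n). φR_n = 0.75 × 400 × 5075 = 1522.5 kN.
Governing: min(3929.0, 3915.0, 1522.5) = 1522.5 kN → net-section rupture.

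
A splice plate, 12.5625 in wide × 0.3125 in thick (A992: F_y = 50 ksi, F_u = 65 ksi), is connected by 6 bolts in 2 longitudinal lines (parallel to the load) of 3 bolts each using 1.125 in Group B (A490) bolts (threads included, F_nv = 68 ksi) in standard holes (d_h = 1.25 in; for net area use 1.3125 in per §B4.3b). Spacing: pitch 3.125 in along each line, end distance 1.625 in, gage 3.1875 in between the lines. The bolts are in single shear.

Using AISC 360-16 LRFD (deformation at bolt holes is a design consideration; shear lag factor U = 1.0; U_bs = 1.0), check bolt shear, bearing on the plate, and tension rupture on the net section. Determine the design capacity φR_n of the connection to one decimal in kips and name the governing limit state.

Bolt shear: A_b = π(1.125)²/4 = 0.99402 in². φR_n = 0.75 × 68 × 0.99402 × 6 × 1 = 304.2 kips.
Bearing (0.3125 in plate, F_u = 65 ksi): end bolts L_c = 1.625 − 1.25/2 = 1, R_n = min(1.2×1×0.3125×65, 2.4×1.125×0.3125×65) = 24.375 kips/bolt; interior L_c = 3.125 − 1.25 = 1.875, R_n = 45.703 kips/bolt. φR_n = 0.75 × (2×24.375 + 4×45.703) = 173.7 kips.
Tension rupture (net): A_n = (12.5625 − 2×1.3125)×0.3125 = 3.1055 in² (U = 1.0, A_e = A_n). φR_n = 0.75 × 65 × 3.1055 = 151.4 kips.
Governing: min(304.2, 173.7, 151.4) = 151.4 kips → net-section rupture.

151.4 kips (net-section rupture governs)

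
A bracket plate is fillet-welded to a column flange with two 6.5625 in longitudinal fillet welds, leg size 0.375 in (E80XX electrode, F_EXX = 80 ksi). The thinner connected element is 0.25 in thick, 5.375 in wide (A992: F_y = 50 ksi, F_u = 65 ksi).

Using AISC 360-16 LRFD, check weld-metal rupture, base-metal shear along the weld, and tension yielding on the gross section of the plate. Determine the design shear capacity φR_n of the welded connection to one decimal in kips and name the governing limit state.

60.5 kips (gross-section yield governs)

Weld metal: throat = 0.707×0.375 = 0.26513 in, L = 2×6.5625 = 13.125 in. φR_n = 0.75 × 0.6 × 80 × 0.26513 × 13.125 = 125.3 kips.
Base metal shear (0.25 in plate): yield φR_n = 1.0×0.6×50×0.25×13.125 = 98.4 kips; rupture φR_n = 0.75×0.6×65×0.25×13.125 = 96.0 kips; take 96.0 kips (rupture).
Tension yield (gross): A_g = 5.375×0.25 = 1.3438 in². φR_n = 0.90 × 50 × 1.3438 = 60.5 kips.
Governing: min(125.3, 96.0, 60.5) = 60.5 kips → gross-section yield.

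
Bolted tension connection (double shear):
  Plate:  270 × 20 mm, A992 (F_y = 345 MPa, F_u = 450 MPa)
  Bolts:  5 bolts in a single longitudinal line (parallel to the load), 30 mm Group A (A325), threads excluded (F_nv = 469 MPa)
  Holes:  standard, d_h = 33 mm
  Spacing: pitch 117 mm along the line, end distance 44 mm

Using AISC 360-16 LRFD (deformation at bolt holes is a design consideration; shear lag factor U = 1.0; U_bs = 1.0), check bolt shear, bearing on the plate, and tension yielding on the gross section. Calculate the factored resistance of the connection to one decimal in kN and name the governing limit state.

Bolt shear: A_b = π(30)²/4 = 706.86 mm². φR_n = 0.75 × 469 × 706.86 × 5 × 2 = 2486.4 kN.
Bearing (20 mm plate, F_u = 450 MPa): end bolts L_c = 44 − 33/2 = 27.5, R_n = min(1.2×27.5×20×450, 2.4×30×20×450) = 297 kN/bolt; interior L_c = 117 − 33 = 84, R_n = 648 kN/bolt. φR_n = 0.75 × (1×297 + 4×648) = 2166.8 kN.
Tension yield (gross): A_g = 270×20 = 5400 mm². φR_n = 0.90 × 345 × 5400 = 1676.7 kN.
Governing: min(2486.4, 2166.8, 1676.7) = 1676.7 kN → gross-section yield.

1676.7 kN (gross-section yield governs)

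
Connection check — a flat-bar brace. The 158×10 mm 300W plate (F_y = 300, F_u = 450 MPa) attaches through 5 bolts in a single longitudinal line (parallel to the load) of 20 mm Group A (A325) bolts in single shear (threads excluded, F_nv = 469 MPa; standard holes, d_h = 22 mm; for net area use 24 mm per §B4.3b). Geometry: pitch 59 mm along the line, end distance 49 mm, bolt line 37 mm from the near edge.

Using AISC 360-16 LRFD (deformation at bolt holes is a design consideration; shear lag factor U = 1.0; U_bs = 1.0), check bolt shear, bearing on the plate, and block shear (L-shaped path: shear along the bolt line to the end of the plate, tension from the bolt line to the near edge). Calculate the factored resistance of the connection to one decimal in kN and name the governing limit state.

Bolt shear: A_b = π(20)²/4 = 314.16 mm². φR_n = 0.75 × 469 × 314.16 × 5 × 1 = 552.5 kN.
Bearing (10 mm plate, F_u = 450 MPa): end bolts L_c = 49 − 22/2 = 38, R_n = min(1.2×38×10×450, 2.4×20×10×450) = 205.2 kN/bolt; interior L_c = 59 − 22 = 37, R_n = 199.8 kN/bolt. φR_n = 0.75 × (1×205.2 + 4×199.8) = 753.3 kN.
Block shear: shear path 1×[49+4×59] = 1×285 mm, A_gv = 2850, A_nv = 1×(285 − 4.5×24)×10 = 1770 mm²; tension to near edge: (37 − 0.5×24)×10 = 250 mm². R_n = min(0.6×450×1770, 0.6×300×2850) + 1.0×450×250 = min(477.9, 513) + 112.5 = 590.4 kN. φR_n = 0.75 × 590.4 = 442.8 kN.
Governing: min(552.5, 753.3, 442.8) = 442.8 kN → block shear.

442.8 kN (block shear governs)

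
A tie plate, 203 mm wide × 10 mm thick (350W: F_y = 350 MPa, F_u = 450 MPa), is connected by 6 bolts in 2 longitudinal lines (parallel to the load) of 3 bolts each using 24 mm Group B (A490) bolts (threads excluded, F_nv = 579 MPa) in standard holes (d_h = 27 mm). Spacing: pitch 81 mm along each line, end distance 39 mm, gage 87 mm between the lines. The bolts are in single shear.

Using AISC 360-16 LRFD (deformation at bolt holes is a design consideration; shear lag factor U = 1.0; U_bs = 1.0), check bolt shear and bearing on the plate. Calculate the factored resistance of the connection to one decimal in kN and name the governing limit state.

Bolt shear: A_b = π(24)²/4 = 452.39 mm². φR_n = 0.75 × 579 × 452.39 × 6 × 1 = 1178.7 kN.
Bearing (10 mm plate, F_u = 450 MPa): end bolts L_c = 39 − 27/2 = 25.5, R_n = min(1.2×25.5×10×450, 2.4×24×10×450) = 137.7 kN/bolt; interior L_c = 81 − 27 = 54, R_n = 259.2 kN/bolt. φR_n = 0.75 × (2×137.7 + 4×259.2) = 984.2 kN.
Governing: min(1178.7, 984.2) = 984.2 kN → bearing.

984.2 kN (bearing governs)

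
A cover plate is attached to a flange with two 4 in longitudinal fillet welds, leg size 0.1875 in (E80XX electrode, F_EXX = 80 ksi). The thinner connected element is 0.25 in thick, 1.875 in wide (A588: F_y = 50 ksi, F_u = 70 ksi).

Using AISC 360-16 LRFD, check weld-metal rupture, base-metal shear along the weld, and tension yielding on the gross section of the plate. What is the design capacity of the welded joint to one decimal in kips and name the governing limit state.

Weld metal: throat = 0.707×0.1875 = 0.13256 in, L = 2×4 = 8 in. φR_n = 0.75 × 0.6 × 80 × 0.13256 × 8 = 38.2 kips.
Base metal shear (0.25 in plate): yield φR_n = 1.0×0.6×50×0.25×8 = 60.0 kips; rupture φR_n = 0.75×0.6×70×0.25×8 = 63.0 kips; take 60.0 kips (yield).
Tension yield (gross): A_g = 1.875×0.25 = 0.46875 in². φR_n = 0.90 × 50 × 0.46875 = 21.1 kips.
Governing: min(38.2, 60.0, 21.1) = 21.1 kips → gross-section yield.

21.1 kips (gross-section yield governs)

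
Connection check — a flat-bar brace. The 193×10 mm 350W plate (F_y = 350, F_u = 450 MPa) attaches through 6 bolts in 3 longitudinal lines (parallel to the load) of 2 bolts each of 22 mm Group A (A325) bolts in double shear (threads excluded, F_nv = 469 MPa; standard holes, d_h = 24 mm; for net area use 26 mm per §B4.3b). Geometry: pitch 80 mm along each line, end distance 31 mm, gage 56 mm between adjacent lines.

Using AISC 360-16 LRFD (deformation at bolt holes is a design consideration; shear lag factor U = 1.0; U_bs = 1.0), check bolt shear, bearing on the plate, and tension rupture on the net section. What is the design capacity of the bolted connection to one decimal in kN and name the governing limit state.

388.1 kN (net-section rupture governs)

Bolt shear: A_b = π(22)²/4 = 380.13 mm². φR_n = 0.75 × 469 × 380.13 × 6 × 2 = 1604.5 kN.
Bearing (10 mm plate, F_u = 450 MPa): end bolts L_c = 31 − 24/2 = 19, R_n = min(1.2×19×10×450, 2.4×22×10×450) = 102.6 kN/bolt; interior L_c = 80 − 24 = 56, R_n = 237.6 kN/bolt. φR_n = 0.75 × (3×102.6 + 3×237.6) = 765.5 kN.
Tension rupture (net): A_n = (193 − 3×26)×10 = 1150 mm² (U = 1.0, A_e = A_n). φR_n = 0.75 × 450 × 1150 = 388.1 kN.
Governing: min(1604.5, 765.5, 388.1) = 388.1 kN → net-section rupture.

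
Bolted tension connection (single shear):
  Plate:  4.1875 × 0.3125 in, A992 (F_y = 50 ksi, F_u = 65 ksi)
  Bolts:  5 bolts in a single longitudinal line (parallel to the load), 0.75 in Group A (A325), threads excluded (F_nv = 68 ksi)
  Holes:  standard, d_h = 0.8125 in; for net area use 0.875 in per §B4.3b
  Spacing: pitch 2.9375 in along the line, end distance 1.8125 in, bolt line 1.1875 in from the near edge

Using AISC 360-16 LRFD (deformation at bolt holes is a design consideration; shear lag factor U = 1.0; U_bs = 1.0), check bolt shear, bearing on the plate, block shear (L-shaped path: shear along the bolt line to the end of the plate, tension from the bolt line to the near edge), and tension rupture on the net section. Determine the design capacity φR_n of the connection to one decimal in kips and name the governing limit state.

50.5 kips (net-section rupture governs)

Bolt shear: A_b = π(0.75)²/4 = 0.44179 in². φR_n = 0.75 × 68 × 0.44179 × 5 × 1 = 112.7 kips.
Bearing (0.3125 in plate, F_u = 65 ksi): end bolts L_c = 1.8125 − 0.8125/2 = 1.40625, R_n = min(1.2×1.40625×0.3125×65, 2.4×0.75×0.3125×65) = 34.277 kips/bolt; interior L_c = 2.9375 − 0.8125 = 2.125, R_n = 36.563 kips/bolt. φR_n = 0.75 × (1×34.277 + 4×36.563) = 135.4 kips.
Block shear: shear path 1×[1.8125+4×2.9375] = 1×13.5625 in, A_gv = 4.2383, A_nv = 1×(13.5625 − 4.5×0.875)×0.3125 = 3.0078 in²; tension to near edge: (1.1875 − 0.5×0.875)×0.3125 = 0.23438 in². R_n = min(0.6×65×3.0078, 0.6×50×4.2383) + 1.0×65×0.23438 = min(117.3, 127.15) + 15.235 = 132.54 kips. φR_n = 0.75 × 132.54 = 99.4 kips.
Tension rupture (net): A_n = (4.1875 − 1×0.875)×0.3125 = 1.0352 in² (U = 1.0, A_e = A_n). φR_n = 0.75 × 65 × 1.0352 = 50.5 kips.
Governing: min(112.7, 135.4, 99.4, 50.5) = 50.5 kips → net-section rupture.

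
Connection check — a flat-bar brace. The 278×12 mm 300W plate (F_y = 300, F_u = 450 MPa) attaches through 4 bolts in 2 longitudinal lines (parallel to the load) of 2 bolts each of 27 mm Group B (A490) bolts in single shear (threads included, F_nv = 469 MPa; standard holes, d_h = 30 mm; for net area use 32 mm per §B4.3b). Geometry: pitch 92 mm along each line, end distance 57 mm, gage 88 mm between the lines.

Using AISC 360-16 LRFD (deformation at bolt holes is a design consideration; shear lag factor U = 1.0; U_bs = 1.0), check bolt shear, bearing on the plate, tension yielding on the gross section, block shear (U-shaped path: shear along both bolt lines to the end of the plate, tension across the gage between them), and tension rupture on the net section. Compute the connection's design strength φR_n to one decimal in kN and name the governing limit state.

709.6 kN (block shear governs)

Bolt shear: A_b = π(27)²/4 = 572.56 mm². φR_n = 0.75 × 469 × 572.56 × 4 × 1 = 805.6 kN.
Bearing (12 mm plate, F_u = 450 MPa): end bolts L_c = 57 − 30/2 = 42, R_n = min(1.2×42×12×450, 2.4×27×12×450) = 272.16 kN/bolt; interior L_c = 92 − 30 = 62, R_n = 349.92 kN/bolt. φR_n = 0.75 × (2×272.16 + 2×349.92) = 933.1 kN.
Tension yield (gross): A_g = 278×12 = 3336 mm². φR_n = 0.90 × 300 × 3336 = 900.7 kN.
Block shear: shear path 2×[57+1×92] = 2×149 mm, A_gv = 3576, A_nv = 2×(149 − 1.5×32)×12 = 2424 mm²; tension across gage: (88 − 1×32)×12 = 672 mm². R_n = min(0.6×450×2424, 0.6×300×3576) + 1.0×450×672 = min(654.48, 643.68) + 302.4 = 946.08 kN. φR_n = 0.75 × 946.08 = 709.6 kN.
Tension rupture (net): A_n = (278 − 2×32)×12 = 2568 mm² (U = 1.0, A_e = A_n). φR_n = 0.75 × 450 × 2568 = 866.7 kN.
Governing: min(805.6, 933.1, 900.7, 709.6, 866.7) = 709.6 kN → block shear.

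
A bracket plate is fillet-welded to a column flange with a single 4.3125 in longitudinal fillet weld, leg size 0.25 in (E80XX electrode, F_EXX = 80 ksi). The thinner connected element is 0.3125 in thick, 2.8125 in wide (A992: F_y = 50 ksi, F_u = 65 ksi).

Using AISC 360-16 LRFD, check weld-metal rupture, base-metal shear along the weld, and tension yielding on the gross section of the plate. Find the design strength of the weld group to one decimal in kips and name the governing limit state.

27.4 kips (weld metal governs)

Weld metal: throat = 0.707×0.25 = 0.17675 in, L = 4.3125 in. φR_n = 0.75 × 0.6 × 80 × 0.17675 × 4.3125 = 27.4 kips.
Base metal shear (0.3125 in plate): yield φR_n = 1.0×0.6×50×0.3125×4.3125 = 40.4 kips; rupture φR_n = 0.75×0.6×65×0.3125×4.3125 = 39.4 kips; take 39.4 kips (rupture).
Tension yield (gross): A_g = 2.8125×0.3125 = 0.87891 in². φR_n = 0.90 × 50 × 0.87891 = 39.6 kips.
Governing: min(27.4, 39.4, 39.6) = 27.4 kips → weld metal.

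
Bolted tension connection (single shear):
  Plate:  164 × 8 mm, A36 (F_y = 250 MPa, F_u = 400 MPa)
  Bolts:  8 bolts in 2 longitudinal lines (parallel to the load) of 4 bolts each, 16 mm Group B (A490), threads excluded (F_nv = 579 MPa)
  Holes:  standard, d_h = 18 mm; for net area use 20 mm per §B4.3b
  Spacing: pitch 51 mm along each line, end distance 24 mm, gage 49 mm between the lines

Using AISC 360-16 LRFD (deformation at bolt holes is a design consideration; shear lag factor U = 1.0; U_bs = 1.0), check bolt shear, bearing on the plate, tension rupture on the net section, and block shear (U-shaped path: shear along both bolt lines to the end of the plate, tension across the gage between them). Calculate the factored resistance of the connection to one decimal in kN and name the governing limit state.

Bolt shear: A_b = π(16)²/4 = 201.06 mm². φR_n = 0.75 × 579 × 201.06 × 8 × 1 = 698.5 kN.
Bearing (8 mm plate, F_u = 400 MPa): end bolts L_c = 24 − 18/2 = 15, R_n = min(1.2×15×8×400, 2.4×16×8×400) = 57.6 kN/bolt; interior L_c = 51 − 18 = 33, R_n = 122.88 kN/bolt. φR_n = 0.75 × (2×57.6 + 6×122.88) = 639.4 kN.
Tension rupture (net): A_n = (164 − 2×20)×8 = 992 mm² (U = 1.0, A_e = A_n). φR_n = 0.75 × 400 × 992 = 297.6 kN.
Block shear: shear path 2×[24+3×51] = 2×177 mm, A_gv = 2832, A_nv = 2×(177 − 3.5×20)×8 = 1712 mm²; tension across gage: (49 − 1×20)×8 = 232 mm². R_n = min(0.6×400×1712, 0.6×250×2832) + 1.0×400×232 = min(410.88, 424.8) + 92.8 = 503.68 kN. φR_n = 0.75 × 503.68 = 377.8 kN.
Governing: min(698.5, 639.4, 297.6, 377.8) = 297.6 kN → net-section rupture.

297.6 kN (net-section rupture governs)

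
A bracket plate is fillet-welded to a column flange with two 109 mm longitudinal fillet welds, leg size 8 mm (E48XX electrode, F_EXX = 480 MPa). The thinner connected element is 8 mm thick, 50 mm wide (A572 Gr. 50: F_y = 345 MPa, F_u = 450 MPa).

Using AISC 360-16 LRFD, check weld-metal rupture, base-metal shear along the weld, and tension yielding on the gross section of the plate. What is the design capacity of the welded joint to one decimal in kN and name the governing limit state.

124.2 kN (gross-section yield governs)

Weld metal: throat = 0.707×8 = 5.656 mm, L = 2×109 = 218 mm. φR_n = 0.75 × 0.6 × 480 × 5.656 × 218 = 266.3 kN.
Base metal shear (8 mm plate): yield φR_n = 1.0×0.6×345×8×218 = 361.0 kN; rupture φR_n = 0.75×0.6×450×8×218 = 353.2 kN; take 353.2 kN (rupture).
Tension yield (gross): A_g = 50×8 = 400 mm². φR_n = 0.90 × 345 × 400 = 124.2 kN.
Governing: min(266.3, 353.2, 124.2) = 124.2 kN → gross-section yield.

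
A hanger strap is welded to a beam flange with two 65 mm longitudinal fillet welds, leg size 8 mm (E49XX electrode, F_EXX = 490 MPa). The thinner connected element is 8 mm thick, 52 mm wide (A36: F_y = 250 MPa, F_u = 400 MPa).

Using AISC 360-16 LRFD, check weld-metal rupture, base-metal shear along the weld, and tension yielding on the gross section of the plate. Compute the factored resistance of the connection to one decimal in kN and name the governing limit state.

Weld metal: throat = 0.707×8 = 5.656 mm, L = 2×65 = 130 mm. φR_n = 0.75 × 0.6 × 490 × 5.656 × 130 = 162.1 kN.
Base metal shear (8 mm plate): yield φR_n = 1.0×0.6×250×8×130 = 156.0 kN; rupture φR_n = 0.75×0.6×400×8×130 = 187.2 kN; take 156.0 kN (yield).
Tension yield (gross): A_g = 52×8 = 416 mm². φR_n = 0.90 × 250 × 416 = 93.6 kN.
Governing: min(162.1, 156.0, 93.6) = 93.6 kN → gross-section yield.

93.6 kN (gross-section yield governs)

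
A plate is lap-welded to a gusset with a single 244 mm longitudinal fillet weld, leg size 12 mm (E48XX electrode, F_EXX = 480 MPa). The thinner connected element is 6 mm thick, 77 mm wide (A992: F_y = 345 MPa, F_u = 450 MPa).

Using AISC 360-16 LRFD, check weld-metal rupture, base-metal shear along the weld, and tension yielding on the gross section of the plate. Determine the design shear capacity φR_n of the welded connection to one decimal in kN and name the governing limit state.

143.5 kN (gross-section yield governs)

Weld metal: throat = 0.707×12 = 8.484 mm, L = 244 mm. φR_n = 0.75 × 0.6 × 480 × 8.484 × 244 = 447.1 kN.
Base metal shear (6 mm plate): yield φR_n = 1.0×0.6×345×6×244 = 303.0 kN; rupture φR_n = 0.75×0.6×450×6×244 = 296.5 kN; take 296.5 kN (rupture).
Tension yield (gross): A_g = 77×6 = 462 mm². φR_n = 0.90 × 345 × 462 = 143.5 kN.
Governing: min(447.1, 296.5, 143.5) = 143.5 kN → gross-section yield.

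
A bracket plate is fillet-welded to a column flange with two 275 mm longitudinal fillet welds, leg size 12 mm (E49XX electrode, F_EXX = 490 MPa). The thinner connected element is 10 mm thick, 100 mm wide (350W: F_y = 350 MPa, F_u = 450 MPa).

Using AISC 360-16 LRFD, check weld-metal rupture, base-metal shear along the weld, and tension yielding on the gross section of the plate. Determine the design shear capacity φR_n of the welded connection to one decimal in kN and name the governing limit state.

Weld metal: throat = 0.707×12 = 8.484 mm, L = 2×275 = 550 mm. φR_n = 0.75 × 0.6 × 490 × 8.484 × 550 = 1028.9 kN.
Base metal shear (10 mm plate): yield φR_n = 1.0×0.6×350×10×550 = 1155.0 kN; rupture φR_n = 0.75×0.6×450×10×550 = 1113.8 kN; take 1113.8 kN (rupture).
Tension yield (gross): A_g = 100×10 = 1000 mm². φR_n = 0.90 × 350 × 1000 = 315.0 kN.
Governing: min(1028.9, 1113.8, 315.0) = 315.0 kN → gross-section yield.

315.0 kN (gross-section yield governs)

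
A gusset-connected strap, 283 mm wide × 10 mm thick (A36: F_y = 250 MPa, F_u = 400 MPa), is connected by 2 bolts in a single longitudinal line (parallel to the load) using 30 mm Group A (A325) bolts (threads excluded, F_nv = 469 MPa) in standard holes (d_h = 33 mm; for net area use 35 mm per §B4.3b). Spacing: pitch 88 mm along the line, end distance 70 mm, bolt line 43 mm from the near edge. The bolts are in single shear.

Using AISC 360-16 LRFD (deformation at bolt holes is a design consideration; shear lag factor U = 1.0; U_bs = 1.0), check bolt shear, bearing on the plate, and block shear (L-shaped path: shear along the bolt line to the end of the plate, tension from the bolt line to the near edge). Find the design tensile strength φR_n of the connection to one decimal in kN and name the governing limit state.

Bolt shear: A_b = π(30)²/4 = 706.86 mm². φR_n = 0.75 × 469 × 706.86 × 2 × 1 = 497.3 kN.
Bearing (10 mm plate, F_u = 400 MPa): end bolts L_c = 70 − 33/2 = 53.5, R_n = min(1.2×53.5×10×400, 2.4×30×10×400) = 256.8 kN/bolt; interior L_c = 88 − 33 = 55, R_n = 264 kN/bolt. φR_n = 0.75 × (1×256.8 + 1×264) = 390.6 kN.
Block shear: shear path 1×[70+1×88] = 1×158 mm, A_gv = 1580, A_nv = 1×(158 − 1.5×35)×10 = 1055 mm²; tension to near edge: (43 − 0.5×35)×10 = 255 mm². R_n = min(0.6×400×1055, 0.6×250×1580) + 1.0×400×255 = min(253.2, 237) + 102 = 339 kN. φR_n = 0.75 × 339 = 254.3 kN.
Governing: min(497.3, 390.6, 254.3) = 254.3 kN → block shear.

254.3 kN (block shear governs)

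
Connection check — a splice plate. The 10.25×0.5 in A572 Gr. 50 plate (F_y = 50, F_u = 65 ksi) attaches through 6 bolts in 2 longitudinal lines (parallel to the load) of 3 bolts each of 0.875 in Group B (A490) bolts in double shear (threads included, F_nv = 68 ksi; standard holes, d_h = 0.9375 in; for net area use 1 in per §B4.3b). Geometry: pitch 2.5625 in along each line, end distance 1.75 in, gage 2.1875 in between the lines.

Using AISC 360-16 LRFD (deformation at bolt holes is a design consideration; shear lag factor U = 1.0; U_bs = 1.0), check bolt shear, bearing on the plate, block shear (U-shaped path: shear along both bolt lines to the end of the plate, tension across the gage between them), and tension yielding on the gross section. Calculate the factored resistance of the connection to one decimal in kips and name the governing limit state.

Bolt shear: A_b = π(0.875)²/4 = 0.60132 in². φR_n = 0.75 × 68 × 0.60132 × 6 × 2 = 368.0 kips.
Bearing (0.5 in plate, F_u = 65 ksi): end bolts L_c = 1.75 − 0.9375/2 = 1.28125, R_n = min(1.2×1.28125×0.5×65, 2.4×0.875×0.5×65) = 49.969 kips/bolt; interior L_c = 2.5625 − 0.9375 = 1.625, R_n = 63.375 kips/bolt. φR_n = 0.75 × (2×49.969 + 4×63.375) = 265.1 kips.
Block shear: shear path 2×[1.75+2×2.5625] = 2×6.875 in, A_gv = 6.875, A_nv = 2×(6.875 − 2.5×1)×0.5 = 4.375 in²; tension across gage: (2.1875 − 1×1)×0.5 = 0.59375 in². R_n = min(0.6×65×4.375, 0.6×50×6.875) + 1.0×65×0.59375 = min(170.63, 206.25) + 38.594 = 209.22 kips. φR_n = 0.75 × 209.22 = 156.9 kips.
Tension yield (gross): A_g = 10.25×0.5 = 5.125 in². φR_n = 0.90 × 50 × 5.125 = 230.6 kips.
Governing: min(368.0, 265.1, 156.9, 230.6) = 156.9 kips → block shear.

156.9 kips (block shear governs)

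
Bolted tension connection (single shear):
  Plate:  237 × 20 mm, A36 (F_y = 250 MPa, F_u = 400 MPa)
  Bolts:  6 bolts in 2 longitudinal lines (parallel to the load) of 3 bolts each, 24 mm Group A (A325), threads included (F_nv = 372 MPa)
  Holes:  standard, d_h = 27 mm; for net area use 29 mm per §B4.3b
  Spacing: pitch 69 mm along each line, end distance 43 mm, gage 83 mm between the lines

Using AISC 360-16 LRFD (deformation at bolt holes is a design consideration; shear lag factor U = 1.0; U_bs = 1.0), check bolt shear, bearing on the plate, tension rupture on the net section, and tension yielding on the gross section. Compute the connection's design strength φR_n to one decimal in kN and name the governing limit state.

757.3 kN (bolt shear governs)

Bolt shear: A_b = π(24)²/4 = 452.39 mm². φR_n = 0.75 × 372 × 452.39 × 6 × 1 = 757.3 kN.
Bearing (20 mm plate, F_u = 400 MPa): end bolts L_c = 43 − 27/2 = 29.5, R_n = min(1.2×29.5×20×400, 2.4×24×20×400) = 283.2 kN/bolt; interior L_c = 69 − 27 = 42, R_n = 403.2 kN/bolt. φR_n = 0.75 × (2×283.2 + 4×403.2) = 1634.4 kN.
Tension rupture (net): A_n = (237 − 2×29)×20 = 3580 mm² (U = 1.0, A_e = A_n). φR_n = 0.75 × 400 × 3580 = 1074.0 kN.
Tension yield (gross): A_g = 237×20 = 4740 mm². φR_n = 0.90 × 250 × 4740 = 1066.5 kN.
Governing: min(757.3, 1634.4, 1074.0, 1066.5) = 757.3 kN → bolt shear.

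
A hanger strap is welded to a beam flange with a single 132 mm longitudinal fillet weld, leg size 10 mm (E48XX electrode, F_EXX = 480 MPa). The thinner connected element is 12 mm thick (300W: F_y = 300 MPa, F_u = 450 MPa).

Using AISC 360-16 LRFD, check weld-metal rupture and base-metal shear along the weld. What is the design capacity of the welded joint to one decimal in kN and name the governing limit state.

Weld metal: throat = 0.707×10 = 7.07 mm, L = 132 mm. φR_n = 0.75 × 0.6 × 480 × 7.07 × 132 = 201.6 kN.
Base metal shear (12 mm plate): yield φR_n = 1.0×0.6×300×12×132 = 285.1 kN; rupture φR_n = 0.75×0.6×450×12×132 = 320.8 kN; take 285.1 kN (yield).
Governing: min(201.6, 285.1) = 201.6 kN → weld metal.

201.6 kN (weld metal governs)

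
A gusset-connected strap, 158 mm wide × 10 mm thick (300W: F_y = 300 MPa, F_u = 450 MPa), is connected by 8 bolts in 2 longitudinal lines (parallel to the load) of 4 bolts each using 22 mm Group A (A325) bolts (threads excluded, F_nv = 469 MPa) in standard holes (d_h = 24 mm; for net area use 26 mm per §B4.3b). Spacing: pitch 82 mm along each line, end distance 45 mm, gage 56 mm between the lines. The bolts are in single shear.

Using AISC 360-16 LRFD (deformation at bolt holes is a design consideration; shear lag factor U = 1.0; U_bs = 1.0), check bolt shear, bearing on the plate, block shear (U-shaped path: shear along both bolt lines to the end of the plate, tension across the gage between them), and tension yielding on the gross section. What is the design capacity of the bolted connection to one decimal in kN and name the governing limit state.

426.6 kN (gross-section yield governs)

Bolt shear: A_b = π(22)²/4 = 380.13 mm². φR_n = 0.75 × 469 × 380.13 × 8 × 1 = 1069.7 kN.
Bearing (10 mm plate, F_u = 450 MPa): end bolts L_c = 45 − 24/2 = 33, R_n = min(1.2×33×10×450, 2.4×22×10×450) = 178.2 kN/bolt; interior L_c = 82 − 24 = 58, R_n = 237.6 kN/bolt. φR_n = 0.75 × (2×178.2 + 6×237.6) = 1336.5 kN.
Block shear: shear path 2×[45+3×82] = 2×291 mm, A_gv = 5820, A_nv = 2×(291 − 3.5×26)×10 = 4000 mm²; tension across gage: (56 − 1×26)×10 = 300 mm². R_n = min(0.6×450×4000, 0.6×300×5820) + 1.0×450×300 = min(1080, 1047.6) + 135 = 1182.6 kN. φR_n = 0.75 × 1182.6 = 887.0 kN.
Tension yield (gross): A_g = 158×10 = 1580 mm². φR_n = 0.90 × 300 × 1580 = 426.6 kN.
Governing: min(1069.7, 1336.5, 887.0, 426.6) = 426.6 kN → gross-section yield.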